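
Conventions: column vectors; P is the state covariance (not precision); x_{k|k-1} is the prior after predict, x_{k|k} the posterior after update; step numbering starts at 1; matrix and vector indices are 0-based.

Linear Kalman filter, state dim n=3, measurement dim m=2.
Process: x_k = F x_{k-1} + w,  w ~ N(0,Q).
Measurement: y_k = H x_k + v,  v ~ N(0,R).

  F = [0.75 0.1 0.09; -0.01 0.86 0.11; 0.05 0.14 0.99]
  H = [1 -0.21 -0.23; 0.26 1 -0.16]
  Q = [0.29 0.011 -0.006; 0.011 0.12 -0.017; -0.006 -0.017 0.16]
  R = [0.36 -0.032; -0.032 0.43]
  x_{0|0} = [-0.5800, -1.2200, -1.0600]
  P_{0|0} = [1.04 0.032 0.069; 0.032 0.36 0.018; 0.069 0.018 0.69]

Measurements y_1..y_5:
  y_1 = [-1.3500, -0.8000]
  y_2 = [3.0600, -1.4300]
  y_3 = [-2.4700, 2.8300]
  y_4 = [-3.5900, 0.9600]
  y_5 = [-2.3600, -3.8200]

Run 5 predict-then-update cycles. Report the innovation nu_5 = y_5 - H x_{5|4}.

innov = [-0.8878, -4.0919]

step 1: x^-=[-0.6524, -1.1600, -1.2492]  P^-=[0.8986 0.0688 0.1566; 0.0688 0.3974 0.1176; 0.1566 0.1176 0.8582]  S=[1.2320 0.1573; 0.1573 0.8953]  K=[0.6638 0.1932; -0.0925 0.4591; -0.0574 0.0335]  nu=[-1.2285, 0.3298]  x^+=[-1.4041, -0.8950, -1.1676]  P^+=[0.2820 0.0199 0.1960; 0.0199 0.2115 0.1019; 0.1960 0.1019 0.8537]
step 2: x^-=[-1.2477, -0.8841, -1.3514]  P^-=[0.4890 0.0733 0.2436; 0.0733 0.3053 0.1896; 0.2436 0.1896 1.0495]  S=[0.7934 0.0482; 0.0482 0.7524]  K=[0.5152 0.1816; -0.0673 0.3951; -0.0545 0.1165]  nu=[3.8112, -0.4377]  x^+=[0.6364, -1.3137, -1.6101]  P^+=[0.2445 0.0376 0.2475; 0.0376 0.1868 0.1535; 0.2475 0.1535 1.0376]
step 3: x^-=[0.2010, -1.3132, -1.7461]  P^-=[0.4796 0.0935 0.3044; 0.0935 0.2986 0.2519; 0.3044 0.2519 1.2488]  S=[0.7639 0.0480; 0.0480 0.7357]  K=[0.4981 0.1979; -0.0599 0.3880; -0.0582 0.1821]  nu=[-3.3484, 3.8116]  x^+=[-0.7124, 0.3663, -0.8570]  P^+=[0.2518 0.0511 0.2962; 0.0511 0.1873 0.1988; 0.2962 0.1988 1.2228]
step 4: x^-=[-0.5748, 0.2279, -0.8327]  P^-=[0.4947 0.1120 0.3641; 0.1120 0.3094 0.3117; 0.3641 0.3117 1.4479]  S=[0.7605 0.0495; 0.0495 0.7381]  K=[0.4955 0.2138; -0.0582 0.3950; -0.0609 0.2408]  nu=[-3.1589, 0.7483]  x^+=[-1.9800, 0.7074, -0.4602]  P^+=[0.2637 0.0625 0.3438; 0.0625 0.1940 0.2407; 0.3438 0.2407 1.4037]
step 5: x^-=[-1.4557, 0.5775, -0.4555]  P^-=[0.5118 0.1292 0.4222; 0.1292 0.3242 0.3688; 0.4222 0.3688 1.6419]  S=[0.7601 0.0503; 0.0503 0.7448]  K=[0.4948 0.2280; -0.0580 0.4050; -0.0627 0.2941]  nu=[-0.8878, -4.0919]  x^+=[-2.8278, -1.0283, -1.6033]  P^+=[0.2756 0.0728 0.3893; 0.0728 0.2018 0.2795; 0.3893 0.2795 1.5763]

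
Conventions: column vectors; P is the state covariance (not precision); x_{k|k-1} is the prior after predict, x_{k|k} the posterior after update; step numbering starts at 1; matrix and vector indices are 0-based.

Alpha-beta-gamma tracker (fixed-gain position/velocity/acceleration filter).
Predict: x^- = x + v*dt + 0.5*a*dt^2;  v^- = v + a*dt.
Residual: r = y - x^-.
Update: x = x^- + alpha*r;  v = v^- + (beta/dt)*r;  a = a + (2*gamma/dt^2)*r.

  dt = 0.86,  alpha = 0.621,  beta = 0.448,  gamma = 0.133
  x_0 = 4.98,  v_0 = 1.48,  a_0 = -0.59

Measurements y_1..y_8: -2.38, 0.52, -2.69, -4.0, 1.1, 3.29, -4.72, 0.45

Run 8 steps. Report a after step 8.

a_post = -1.4219

step 1: x_pred=6.0346  r=-8.4146  x^+=0.8091  v^+=-3.4108  a^+=-3.6163
step 2: x_pred=-3.4615  r=3.9815  x^+=-0.9890  v^+=-4.4468  a^+=-2.1844
step 3: x_pred=-5.6210  r=2.9310  x^+=-3.8009  v^+=-4.7985  a^+=-1.1302
step 4: x_pred=-8.3455  r=4.3455  x^+=-5.6470  v^+=-3.5068  a^+=0.4327
step 5: x_pred=-8.5028  r=9.6028  x^+=-2.5395  v^+=1.8677  a^+=3.8863
step 6: x_pred=0.5039  r=2.7861  x^+=2.2341  v^+=6.6613  a^+=4.8884
step 7: x_pred=9.7705  r=-14.4905  x^+=0.7719  v^+=3.3168  a^+=-0.3232
step 8: x_pred=3.5048  r=-3.0548  x^+=1.6078  v^+=1.4475  a^+=-1.4219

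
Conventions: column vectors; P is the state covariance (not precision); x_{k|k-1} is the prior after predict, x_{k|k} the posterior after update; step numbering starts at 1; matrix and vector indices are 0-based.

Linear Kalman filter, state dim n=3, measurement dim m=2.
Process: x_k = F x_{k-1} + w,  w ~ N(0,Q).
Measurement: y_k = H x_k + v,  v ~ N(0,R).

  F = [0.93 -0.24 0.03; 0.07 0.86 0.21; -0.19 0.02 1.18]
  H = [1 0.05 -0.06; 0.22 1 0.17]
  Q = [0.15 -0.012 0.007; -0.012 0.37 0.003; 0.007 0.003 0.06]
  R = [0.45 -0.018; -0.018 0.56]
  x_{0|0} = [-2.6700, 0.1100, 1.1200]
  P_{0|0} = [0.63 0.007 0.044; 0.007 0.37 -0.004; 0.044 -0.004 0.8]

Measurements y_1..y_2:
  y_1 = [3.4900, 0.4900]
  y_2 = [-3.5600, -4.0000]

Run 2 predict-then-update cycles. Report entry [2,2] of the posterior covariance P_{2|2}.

P_post[2,2] = 1.3174

step 1: x^-=[-2.4759, 0.1429, 1.8311]  P^-=[0.7163 -0.0280 -0.0282; -0.0280 0.6827 0.1959; -0.0282 0.1959 1.1768]  S=[1.1716 0.1189; 0.1189 1.3635]  K=[0.6077 0.0385; -0.0582 0.5257; -0.1059 0.2951]  nu=[6.0686, 0.5805]  x^+=[1.2344, 0.0951, 1.3599]  P^+=[0.2760 -0.0519 0.0109; -0.0519 0.3092 -0.0142; 0.0109 -0.0142 1.0524]
step 2: x^-=[1.1660, 0.4538, 1.3720]  P^-=[0.4315 -0.0894 0.0066; -0.0894 0.6354 0.2599; 0.0066 0.2599 1.5303]  S=[0.8773 -0.0097; -0.0097 1.3101]  K=[0.4864 0.0087; -0.0779 0.5032; -0.0780 0.3975]  nu=[-4.6663, -4.9435]  x^+=[-1.1465, -1.6701, -0.2290]  P^+=[0.2239 -0.0595 0.0372; -0.0595 0.2977 -0.0081; 0.0372 -0.0081 1.3174]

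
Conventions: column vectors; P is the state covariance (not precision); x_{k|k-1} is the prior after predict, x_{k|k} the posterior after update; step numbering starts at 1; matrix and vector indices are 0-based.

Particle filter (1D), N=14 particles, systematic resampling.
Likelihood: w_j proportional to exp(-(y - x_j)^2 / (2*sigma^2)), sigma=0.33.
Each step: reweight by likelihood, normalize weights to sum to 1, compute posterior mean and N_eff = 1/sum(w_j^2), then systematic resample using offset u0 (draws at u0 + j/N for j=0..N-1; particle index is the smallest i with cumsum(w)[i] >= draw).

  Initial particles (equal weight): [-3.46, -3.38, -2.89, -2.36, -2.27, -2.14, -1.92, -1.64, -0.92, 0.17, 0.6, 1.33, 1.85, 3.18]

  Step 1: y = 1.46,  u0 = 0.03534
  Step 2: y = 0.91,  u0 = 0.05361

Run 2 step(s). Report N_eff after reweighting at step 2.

N_eff = 9.3852

step 1: w=[0.0000, 0.0000, 0.0000, 0.0000, 0.0000, 0.0000, 0.0000, 0.0000, 0.0000, 0.0003, 0.0230, 0.6352, 0.3415, 0.0000]  mean=1.4904  Neff=1.9208  idx=[11, 11, 11, 11, 11, 11, 11, 11, 11, 12, 12, 12, 12, 12]
step 2: w=[0.1088, 0.1088, 0.1088, 0.1088, 0.1088, 0.1088, 0.1088, 0.1088, 0.1088, 0.0042, 0.0042, 0.0042, 0.0042, 0.0042]  mean=1.3410  Neff=9.3852  idx=[0, 1, 1, 2, 3, 3, 4, 5, 5, 6, 7, 7, 8, 9]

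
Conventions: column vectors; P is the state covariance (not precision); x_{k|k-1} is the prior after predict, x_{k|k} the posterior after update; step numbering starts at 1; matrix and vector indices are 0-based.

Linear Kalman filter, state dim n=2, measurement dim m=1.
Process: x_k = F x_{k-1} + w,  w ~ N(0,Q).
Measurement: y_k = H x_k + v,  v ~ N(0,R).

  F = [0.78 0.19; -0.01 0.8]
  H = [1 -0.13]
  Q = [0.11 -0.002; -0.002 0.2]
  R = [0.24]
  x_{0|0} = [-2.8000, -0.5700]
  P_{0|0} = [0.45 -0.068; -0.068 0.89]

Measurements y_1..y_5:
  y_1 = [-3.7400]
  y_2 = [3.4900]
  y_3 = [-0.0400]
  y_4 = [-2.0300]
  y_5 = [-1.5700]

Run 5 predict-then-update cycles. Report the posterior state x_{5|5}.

x_post = [-1.1227, -0.2146]

step 1: x^-=[-2.2923, -0.4280]  P^-=[0.3958 0.0875; 0.0875 0.7707]  S=[0.6260]  K=[0.6140; -0.0203]  nu=[-1.5033]  x^+=[-3.2153, -0.3974]  P^+=[0.1597 0.0953; 0.0953 0.7705]
step 2: x^-=[-2.5835, -0.2858]  P^-=[0.2632 0.1731; 0.1731 0.6916]  S=[0.4699]  K=[0.5123; 0.1771]  nu=[6.0363]  x^+=[0.5089, 0.7834]  P^+=[0.1399 0.1305; 0.1305 0.6769]
step 3: x^-=[0.5458, 0.6216]  P^-=[0.2582 0.1810; 0.1810 0.6311]  S=[0.4619]  K=[0.5082; 0.2142]  nu=[-0.5050]  x^+=[0.2892, 0.5135]  P^+=[0.1390 0.1307; 0.1307 0.6099]
step 4: x^-=[0.3231, 0.4079]  P^-=[0.2553 0.1709; 0.1709 0.5883]  S=[0.4608]  K=[0.5058; 0.2050]  nu=[-2.3001]  x^+=[-0.8403, -0.0636]  P^+=[0.1374 0.1232; 0.1232 0.5689]
step 5: x^-=[-0.6675, -0.0425]  P^-=[0.2506 0.1600; 0.1600 0.5621]  S=[0.4585]  K=[0.5012; 0.1896]  nu=[-0.9080]  x^+=[-1.1227, -0.2146]  P^+=[0.1354 0.1164; 0.1164 0.5457]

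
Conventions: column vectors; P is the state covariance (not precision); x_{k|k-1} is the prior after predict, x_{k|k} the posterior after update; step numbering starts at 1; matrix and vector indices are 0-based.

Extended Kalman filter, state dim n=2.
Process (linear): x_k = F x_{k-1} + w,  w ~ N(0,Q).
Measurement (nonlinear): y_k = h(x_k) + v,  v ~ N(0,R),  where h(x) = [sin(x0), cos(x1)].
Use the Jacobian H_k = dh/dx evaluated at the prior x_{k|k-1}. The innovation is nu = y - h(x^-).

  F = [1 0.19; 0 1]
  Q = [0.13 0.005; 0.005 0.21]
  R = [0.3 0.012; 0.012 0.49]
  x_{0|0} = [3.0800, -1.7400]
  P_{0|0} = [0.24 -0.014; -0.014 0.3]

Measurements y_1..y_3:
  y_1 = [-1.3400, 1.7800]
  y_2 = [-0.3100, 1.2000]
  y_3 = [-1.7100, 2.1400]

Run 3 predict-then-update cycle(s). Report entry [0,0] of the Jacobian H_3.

step 1: x^-=[2.7494, -1.7400]  P^-=[0.3755 0.0480; 0.0480 0.5100]  H_jac=[-0.9241 0.0000; 0.0000 0.9857]  S=[0.6207 -0.0317; -0.0317 0.9855]  K=[-0.5576 0.0301; -0.0455 0.5086]  nu=[-1.7222, 1.9484]  x^+=[3.7682, -0.6707]  P^+=[0.1806 0.0082; 0.0082 0.2523]
step 2: x^-=[3.6408, -0.6707]  P^-=[0.3228 0.0611; 0.0611 0.4623]  H_jac=[-0.8780 0.0000; 0.0000 0.6215]  S=[0.5488 -0.0213; -0.0213 0.6686]  K=[-0.5148 0.0404; -0.0811 0.4272]  nu=[0.1687, 0.4166]  x^+=[3.5707, -0.5064]  P^+=[0.1754 0.0219; 0.0219 0.3352]
step 3: x^-=[3.4745, -0.5064]  P^-=[0.3258 0.0906; 0.0906 0.5452]  H_jac=[-0.9451 0.0000; 0.0000 0.4850]  S=[0.5910 -0.0295; -0.0295 0.6183]  K=[-0.5187 0.0463; -0.1238 0.4218]  nu=[-1.3832, 1.2655]  x^+=[4.2505, 0.1986]  P^+=[0.1641 0.0339; 0.0339 0.4231]

H_jac[0,0] = -0.9451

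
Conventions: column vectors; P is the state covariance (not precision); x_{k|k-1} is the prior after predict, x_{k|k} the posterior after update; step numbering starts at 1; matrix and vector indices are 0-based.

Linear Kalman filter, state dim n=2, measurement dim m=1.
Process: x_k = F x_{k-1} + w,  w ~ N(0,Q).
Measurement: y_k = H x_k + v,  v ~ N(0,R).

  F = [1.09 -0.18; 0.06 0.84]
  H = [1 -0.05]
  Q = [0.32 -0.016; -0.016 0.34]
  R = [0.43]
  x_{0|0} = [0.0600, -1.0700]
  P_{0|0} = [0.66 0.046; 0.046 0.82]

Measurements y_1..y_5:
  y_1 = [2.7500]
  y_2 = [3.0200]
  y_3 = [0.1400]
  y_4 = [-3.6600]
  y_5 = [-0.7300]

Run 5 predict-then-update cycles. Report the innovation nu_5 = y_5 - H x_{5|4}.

innov = [1.3215]

step 1: x^-=[0.2580, -0.8952]  P^-=[1.1127 -0.0552; -0.0552 0.9256]  S=[1.5505]  K=[0.7194; -0.0654]  nu=[2.4472]  x^+=[2.0185, -1.0554]  P^+=[0.3102 0.0178; 0.0178 0.9190]
step 2: x^-=[2.3902, -0.7654]  P^-=[0.7114 -0.1185; -0.1185 0.9913]  S=[1.1557]  K=[0.6207; -0.1455]  nu=[0.5916]  x^+=[2.7573, -0.8515]  P^+=[0.2662 -0.0142; -0.0142 0.9669]
step 3: x^-=[3.1587, -0.5498]  P^-=[0.6731 -0.1576; -0.1576 1.0218]  S=[1.1215]  K=[0.6073; -0.1861]  nu=[-3.0462]  x^+=[1.3089, 0.0172]  P^+=[0.2596 -0.0309; -0.0309 0.9829]
step 4: x^-=[1.4236, 0.0930]  P^-=[0.6724 -0.1756; -0.1756 1.0314]  S=[1.1225]  K=[0.6068; -0.2024]  nu=[-5.0789]  x^+=[-1.6584, 1.1207]  P^+=[0.2590 -0.0377; -0.0377 0.9854]
step 5: x^-=[-2.0094, 0.8419]  P^-=[0.6745 -0.1822; -0.1822 1.0324]  S=[1.1253]  K=[0.6075; -0.2078]  nu=[1.3215]  x^+=[-1.2066, 0.5673]  P^+=[0.2592 -0.0402; -0.0402 0.9838]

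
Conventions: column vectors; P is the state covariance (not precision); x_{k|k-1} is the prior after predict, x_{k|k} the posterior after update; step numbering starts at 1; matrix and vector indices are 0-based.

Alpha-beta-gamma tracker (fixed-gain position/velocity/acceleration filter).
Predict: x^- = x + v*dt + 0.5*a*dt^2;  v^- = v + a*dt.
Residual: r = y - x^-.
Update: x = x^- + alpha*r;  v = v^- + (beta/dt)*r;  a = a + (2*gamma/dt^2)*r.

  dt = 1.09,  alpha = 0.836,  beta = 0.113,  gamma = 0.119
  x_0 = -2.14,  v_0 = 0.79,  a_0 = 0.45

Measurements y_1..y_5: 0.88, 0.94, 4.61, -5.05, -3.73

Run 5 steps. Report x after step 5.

step 1: x_pred=-1.0116  r=1.8916  x^+=0.5698  v^+=1.4766  a^+=0.8289
step 2: x_pred=2.6717  r=-1.7317  x^+=1.2240  v^+=2.2006  a^+=0.4820
step 3: x_pred=3.9090  r=0.7010  x^+=4.4950  v^+=2.7987  a^+=0.6225
step 4: x_pred=7.9154  r=-12.9654  x^+=-2.9237  v^+=2.1330  a^+=-1.9748
step 5: x_pred=-1.7718  r=-1.9582  x^+=-3.4089  v^+=-0.2225  a^+=-2.3670

x_post = -3.4089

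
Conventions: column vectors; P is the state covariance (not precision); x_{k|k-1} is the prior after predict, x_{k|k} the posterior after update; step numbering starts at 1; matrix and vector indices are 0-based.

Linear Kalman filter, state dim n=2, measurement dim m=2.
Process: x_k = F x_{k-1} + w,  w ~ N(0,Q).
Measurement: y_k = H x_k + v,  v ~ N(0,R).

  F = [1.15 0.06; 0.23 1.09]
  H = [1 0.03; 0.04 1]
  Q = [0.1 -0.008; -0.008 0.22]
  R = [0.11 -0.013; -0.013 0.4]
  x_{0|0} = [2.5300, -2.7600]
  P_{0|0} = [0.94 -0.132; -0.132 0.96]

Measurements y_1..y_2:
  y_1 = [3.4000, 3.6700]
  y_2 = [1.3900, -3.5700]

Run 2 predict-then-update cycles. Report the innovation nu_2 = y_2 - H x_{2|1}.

innov = [-2.7215, -6.8750]

step 1: x^-=[2.7439, -2.4265]  P^-=[1.3284 0.1361; 0.1361 1.3441]  S=[1.4478 0.2168; 0.2168 1.7571]  K=[0.9213 -0.0059; 0.0070 0.7672]  nu=[0.7289, 5.9867]  x^+=[3.3799, 2.1715]  P^+=[0.1020 -0.0184; -0.0184 0.3075]
step 2: x^-=[4.0172, 3.1444]  P^-=[0.2334 0.0157; 0.0157 0.5815]  S=[0.3449 0.0295; 0.0295 0.9831]  K=[0.6777 0.0051; 0.0456 0.5908]  nu=[-2.7215, -6.8750]  x^+=[2.1374, -1.0412]  P^+=[0.0748 -0.0097; -0.0097 0.2361]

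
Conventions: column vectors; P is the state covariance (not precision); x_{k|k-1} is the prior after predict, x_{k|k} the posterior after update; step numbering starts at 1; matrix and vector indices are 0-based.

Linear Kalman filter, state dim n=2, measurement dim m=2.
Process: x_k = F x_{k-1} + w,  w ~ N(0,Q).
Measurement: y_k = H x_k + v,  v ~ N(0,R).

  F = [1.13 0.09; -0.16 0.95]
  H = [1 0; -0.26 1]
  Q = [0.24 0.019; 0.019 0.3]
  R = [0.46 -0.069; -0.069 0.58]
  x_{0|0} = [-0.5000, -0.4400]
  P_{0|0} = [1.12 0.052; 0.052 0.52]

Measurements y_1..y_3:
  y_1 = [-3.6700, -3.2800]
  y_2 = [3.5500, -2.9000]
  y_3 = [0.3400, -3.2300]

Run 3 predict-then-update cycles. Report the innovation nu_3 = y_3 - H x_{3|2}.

innov = [-0.3724, -0.9186]

step 1: x^-=[-0.6046, -0.3380]  P^-=[1.6849 -0.0840; -0.0840 0.7822]  S=[2.1449 -0.5910; -0.5910 1.5197]  K=[0.7738 -0.0426; 0.1194 0.5755]  nu=[-3.0654, -3.0992]  x^+=[-2.8447, -2.4877]  P^+=[0.3589 0.0152; 0.0152 0.3295]
step 2: x^-=[-3.4384, -1.9081]  P^-=[0.7040 -0.0016; -0.0016 0.6019]  S=[1.1640 -0.2536; -0.2536 1.2303]  K=[0.5990 -0.0266; 0.1103 0.5123]  nu=[6.9884, -1.8859]  x^+=[0.7980, -2.1037]  P^+=[0.2774 0.0154; 0.0154 0.2935]
step 3: x^-=[0.7124, -2.1262]  P^-=[0.5997 0.0102; 0.0102 0.5673]  S=[1.0597 -0.2147; -0.2147 1.1826]  K=[0.5616 -0.0212; 0.1105 0.4976]  nu=[-0.3724, -0.9186]  x^+=[0.5228, -2.6244]  P^+=[0.2598 0.0165; 0.0165 0.2852]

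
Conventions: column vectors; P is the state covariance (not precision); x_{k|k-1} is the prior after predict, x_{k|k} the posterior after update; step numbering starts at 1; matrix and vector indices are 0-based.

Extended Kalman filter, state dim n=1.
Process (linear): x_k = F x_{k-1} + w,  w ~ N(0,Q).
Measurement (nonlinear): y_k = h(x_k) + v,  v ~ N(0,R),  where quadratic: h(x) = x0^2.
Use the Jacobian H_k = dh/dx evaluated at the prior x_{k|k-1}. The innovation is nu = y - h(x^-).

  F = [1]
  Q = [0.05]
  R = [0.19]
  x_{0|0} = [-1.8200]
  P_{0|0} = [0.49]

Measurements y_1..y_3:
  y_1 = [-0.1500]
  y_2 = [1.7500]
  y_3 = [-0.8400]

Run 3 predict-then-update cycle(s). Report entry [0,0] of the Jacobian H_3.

H_jac[0,0] = -2.3387

step 1: x^-=[-1.8200]  P^-=[0.5400]  H_jac=[-3.6400]  S=[7.3448]  K=[-0.2676]  nu=[-3.4624]  x^+=[-0.8934]  P^+=[0.0140]
step 2: x^-=[-0.8934]  P^-=[0.0640]  H_jac=[-1.7868]  S=[0.3942]  K=[-0.2899]  nu=[0.9518]  x^+=[-1.1694]  P^+=[0.0308]
step 3: x^-=[-1.1694]  P^-=[0.0808]  H_jac=[-2.3387]  S=[0.6321]  K=[-0.2991]  nu=[-2.2074]  x^+=[-0.5092]  P^+=[0.0243]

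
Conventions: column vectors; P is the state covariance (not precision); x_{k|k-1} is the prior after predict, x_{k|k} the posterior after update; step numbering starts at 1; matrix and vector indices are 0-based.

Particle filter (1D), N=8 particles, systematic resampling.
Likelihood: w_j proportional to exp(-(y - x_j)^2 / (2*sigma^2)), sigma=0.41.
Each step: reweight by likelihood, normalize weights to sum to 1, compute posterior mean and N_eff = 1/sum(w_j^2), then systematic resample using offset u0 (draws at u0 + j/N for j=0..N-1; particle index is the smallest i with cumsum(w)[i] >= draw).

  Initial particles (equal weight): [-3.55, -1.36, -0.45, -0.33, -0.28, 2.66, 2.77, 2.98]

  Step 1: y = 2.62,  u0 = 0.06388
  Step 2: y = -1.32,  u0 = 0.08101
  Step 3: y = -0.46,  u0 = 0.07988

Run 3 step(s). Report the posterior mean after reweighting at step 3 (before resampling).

step 1: w=[0.0000, 0.0000, 0.0000, 0.0000, 0.0000, 0.3812, 0.3583, 0.2605]  mean=2.7828  Neff=2.9278  idx=[5, 5, 5, 6, 6, 6, 7, 7]
step 2: w=[0.3111, 0.3111, 0.3111, 0.0222, 0.0222, 0.0222, 0.0001, 0.0001]  mean=2.6674  Neff=3.4274  idx=[0, 0, 1, 1, 1, 2, 2, 4]
step 3: w=[0.1403, 0.1403, 0.1403, 0.1403, 0.1403, 0.1403, 0.1403, 0.0176]  mean=2.6619  Neff=7.2365  idx=[0, 1, 2, 3, 4, 5, 5, 6]

post_mean = 2.6619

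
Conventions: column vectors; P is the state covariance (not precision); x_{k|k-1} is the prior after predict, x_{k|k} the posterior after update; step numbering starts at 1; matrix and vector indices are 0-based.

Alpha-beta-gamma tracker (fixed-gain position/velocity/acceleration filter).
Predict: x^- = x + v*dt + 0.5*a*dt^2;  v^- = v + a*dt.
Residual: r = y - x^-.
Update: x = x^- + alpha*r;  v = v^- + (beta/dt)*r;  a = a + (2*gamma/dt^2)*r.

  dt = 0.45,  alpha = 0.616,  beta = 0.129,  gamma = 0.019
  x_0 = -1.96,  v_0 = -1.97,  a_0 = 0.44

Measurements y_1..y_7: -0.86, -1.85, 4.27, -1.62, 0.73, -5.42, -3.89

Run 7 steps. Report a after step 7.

a_post = -0.2907

step 1: x_pred=-2.8019  r=1.9419  x^+=-1.6057  v^+=-1.2153  a^+=0.8044
step 2: x_pred=-2.0712  r=0.2212  x^+=-1.9349  v^+=-0.7899  a^+=0.8459
step 3: x_pred=-2.2047  r=6.4747  x^+=1.7837  v^+=1.4468  a^+=2.0609
step 4: x_pred=2.6434  r=-4.2634  x^+=0.0172  v^+=1.1521  a^+=1.2609
step 5: x_pred=0.6633  r=0.0667  x^+=0.7044  v^+=1.7386  a^+=1.2734
step 6: x_pred=1.6157  r=-7.0357  x^+=-2.7183  v^+=0.2947  a^+=-0.0469
step 7: x_pred=-2.5904  r=-1.2996  x^+=-3.3910  v^+=-0.0989  a^+=-0.2907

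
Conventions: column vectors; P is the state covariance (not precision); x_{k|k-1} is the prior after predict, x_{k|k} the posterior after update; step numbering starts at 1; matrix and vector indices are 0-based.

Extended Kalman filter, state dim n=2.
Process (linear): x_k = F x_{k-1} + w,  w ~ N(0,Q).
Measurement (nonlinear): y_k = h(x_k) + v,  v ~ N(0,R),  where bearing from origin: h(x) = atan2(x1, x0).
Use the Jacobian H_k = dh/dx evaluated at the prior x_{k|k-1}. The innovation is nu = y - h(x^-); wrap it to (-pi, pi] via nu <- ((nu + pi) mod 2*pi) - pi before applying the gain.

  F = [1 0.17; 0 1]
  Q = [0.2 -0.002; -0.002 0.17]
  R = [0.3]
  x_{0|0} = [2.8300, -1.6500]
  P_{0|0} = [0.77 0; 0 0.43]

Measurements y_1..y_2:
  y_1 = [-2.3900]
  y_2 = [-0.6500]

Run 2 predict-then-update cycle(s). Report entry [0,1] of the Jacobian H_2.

H_jac[0,1] = 0.1569

step 1: x^-=[2.5495, -1.6500]  P^-=[0.9824 0.0711; 0.0711 0.6000]  H_jac=[0.1789 0.2764]  S=[0.3843]  K=[0.5085; 0.4647]  nu=[-1.8156]  x^+=[1.6263, -2.4937]  P^+=[0.8831 -0.0197; -0.0197 0.5170]
step 2: x^-=[1.2024, -2.4937]  P^-=[1.0913 0.0662; 0.0662 0.6870]  H_jac=[0.3254 0.1569]  S=[0.4392]  K=[0.8321; 0.2944]  nu=[0.4715]  x^+=[1.5947, -2.3548]  P^+=[0.7872 -0.0414; -0.0414 0.6489]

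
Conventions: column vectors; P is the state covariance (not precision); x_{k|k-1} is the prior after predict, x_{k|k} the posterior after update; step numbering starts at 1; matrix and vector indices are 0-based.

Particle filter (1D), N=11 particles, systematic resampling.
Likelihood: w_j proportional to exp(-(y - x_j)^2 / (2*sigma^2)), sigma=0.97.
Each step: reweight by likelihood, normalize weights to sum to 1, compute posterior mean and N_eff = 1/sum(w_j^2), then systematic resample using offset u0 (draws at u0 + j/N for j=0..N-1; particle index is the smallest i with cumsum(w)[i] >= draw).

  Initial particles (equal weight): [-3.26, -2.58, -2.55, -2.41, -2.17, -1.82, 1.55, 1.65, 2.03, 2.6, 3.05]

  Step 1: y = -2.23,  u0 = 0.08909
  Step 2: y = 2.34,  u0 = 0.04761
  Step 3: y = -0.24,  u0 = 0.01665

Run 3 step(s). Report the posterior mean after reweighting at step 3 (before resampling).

step 1: w=[0.1064, 0.1752, 0.1770, 0.1837, 0.1866, 0.1710, 0.0001, 0.0001, 0.0000, 0.0000, 0.0000]  mean=-2.4087  Neff=5.8435  idx=[0, 1, 1, 2, 2, 3, 3, 4, 4, 5, 5]
step 2: w=[0.0002, 0.0097, 0.0097, 0.0113, 0.0113, 0.0232, 0.0232, 0.0757, 0.0757, 0.3799, 0.3799]  mean=-1.9321  Neff=3.3159  idx=[5, 7, 8, 9, 9, 9, 9, 10, 10, 10, 10]
step 3: w=[0.0330, 0.0557, 0.0557, 0.1070, 0.1070, 0.1070, 0.1070, 0.1070, 0.1070, 0.1070, 0.1070]  mean=-1.8784  Neff=10.1210  idx=[0, 2, 3, 4, 5, 6, 6, 7, 8, 9, 10]

post_mean = -1.8784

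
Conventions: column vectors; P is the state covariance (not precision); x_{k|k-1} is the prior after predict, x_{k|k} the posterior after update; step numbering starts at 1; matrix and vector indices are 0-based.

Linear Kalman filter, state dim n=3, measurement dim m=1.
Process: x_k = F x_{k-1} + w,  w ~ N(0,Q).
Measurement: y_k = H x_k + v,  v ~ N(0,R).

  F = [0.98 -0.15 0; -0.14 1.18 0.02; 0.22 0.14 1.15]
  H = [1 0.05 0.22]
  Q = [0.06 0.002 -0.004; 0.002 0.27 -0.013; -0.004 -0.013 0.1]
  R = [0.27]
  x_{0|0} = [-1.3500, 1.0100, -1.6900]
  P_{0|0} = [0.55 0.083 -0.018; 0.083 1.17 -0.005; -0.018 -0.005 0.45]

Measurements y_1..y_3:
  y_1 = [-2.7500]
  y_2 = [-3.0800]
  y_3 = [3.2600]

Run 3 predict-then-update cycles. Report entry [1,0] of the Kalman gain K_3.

K[1,0] = -0.9495

step 1: x^-=[-1.4745, 1.3470, -2.0991]  P^-=[0.5901 -0.1832 0.0792; -0.1832 1.8825 0.1896; 0.0792 0.1896 0.7391]  S=[0.9213]  K=[0.6495; -0.0514; 0.2728]  nu=[-0.8810]  x^+=[-2.0467, 1.3922, -2.3394]  P^+=[0.2015 -0.1524 -0.0840; -0.1524 1.8801 0.2025; -0.0840 0.2025 0.6705]
step 2: x^-=[-2.2146, 1.8826, -2.9457]  P^-=[0.3406 -0.5401 -0.1455; -0.5401 2.9524 0.5588; -0.1455 0.5588 1.0467]  S=[0.5629]  K=[0.5002; -0.4789; 0.2002]  nu=[-0.3114]  x^+=[-2.3704, 2.0318, -3.0080]  P^+=[0.1997 -0.4053 -0.2019; -0.4053 2.8233 0.6128; -0.2019 0.6128 1.0241]
step 3: x^-=[-2.6278, 2.6692, -3.6963]  P^-=[0.4345 -1.0081 -0.3957; -1.0081 4.3695 1.2384; -0.3957 1.2384 1.5896]  S=[0.5447]  K=[0.5454; -0.9495; 0.0293]  nu=[6.5675]  x^+=[0.9538, -3.5666, -3.5041]  P^+=[0.2725 -0.7261 -0.4044; -0.7261 3.8784 1.2535; -0.4044 1.2535 1.5891]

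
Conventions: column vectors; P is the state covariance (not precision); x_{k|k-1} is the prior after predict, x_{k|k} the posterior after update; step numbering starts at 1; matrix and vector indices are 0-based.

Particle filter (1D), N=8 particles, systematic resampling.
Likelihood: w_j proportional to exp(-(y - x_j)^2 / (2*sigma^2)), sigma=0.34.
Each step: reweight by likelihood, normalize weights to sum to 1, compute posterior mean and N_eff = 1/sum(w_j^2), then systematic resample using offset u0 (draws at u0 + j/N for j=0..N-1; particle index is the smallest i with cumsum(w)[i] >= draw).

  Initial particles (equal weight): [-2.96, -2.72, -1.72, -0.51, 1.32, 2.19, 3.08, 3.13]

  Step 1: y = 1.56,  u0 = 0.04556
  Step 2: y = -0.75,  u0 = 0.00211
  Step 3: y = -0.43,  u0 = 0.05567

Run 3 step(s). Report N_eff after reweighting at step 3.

N_eff = 8.0000

step 1: w=[0.0000, 0.0000, 0.0000, 0.0000, 0.8126, 0.1873, 0.0000, 0.0000]  mean=1.4831  Neff=1.4379  idx=[4, 4, 4, 4, 4, 4, 4, 5]
step 2: w=[0.1429, 0.1429, 0.1429, 0.1429, 0.1429, 0.1429, 0.1429, 0.0000]  mean=1.3200  Neff=7.0000  idx=[0, 0, 1, 2, 3, 4, 5, 6]
step 3: w=[0.1250, 0.1250, 0.1250, 0.1250, 0.1250, 0.1250, 0.1250, 0.1250]  mean=1.3200  Neff=8.0000  idx=[0, 1, 2, 3, 4, 5, 6, 7]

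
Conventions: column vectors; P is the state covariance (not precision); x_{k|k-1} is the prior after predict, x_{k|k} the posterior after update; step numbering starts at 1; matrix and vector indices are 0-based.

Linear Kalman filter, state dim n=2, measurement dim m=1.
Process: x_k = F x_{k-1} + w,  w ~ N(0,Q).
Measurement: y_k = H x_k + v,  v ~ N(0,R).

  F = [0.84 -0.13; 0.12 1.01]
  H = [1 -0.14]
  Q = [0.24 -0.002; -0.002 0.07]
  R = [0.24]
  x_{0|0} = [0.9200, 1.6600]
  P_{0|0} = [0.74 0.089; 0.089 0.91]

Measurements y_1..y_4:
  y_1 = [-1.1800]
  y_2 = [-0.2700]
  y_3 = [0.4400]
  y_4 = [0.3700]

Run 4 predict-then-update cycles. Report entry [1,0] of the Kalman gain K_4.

step 1: x^-=[0.5570, 1.7870]  P^-=[0.7581 0.0272; 0.0272 1.0305]  S=[1.0107]  K=[0.7463; -0.1158]  nu=[-1.4868]  x^+=[-0.5526, 1.9592]  P^+=[0.1952 0.1146; 0.1146 1.0170]
step 2: x^-=[-0.7189, 1.9125]  P^-=[0.3699 -0.0204; -0.0204 1.1380]  S=[0.6379]  K=[0.5843; -0.2818]  nu=[0.7167]  x^+=[-0.3002, 1.7105]  P^+=[0.1521 0.0846; 0.0846 1.0873]
step 3: x^-=[-0.4745, 1.6916]  P^-=[0.3472 -0.0590; -0.0590 1.2019]  S=[0.6273]  K=[0.5667; -0.3623]  nu=[1.1513]  x^+=[0.1779, 1.2745]  P^+=[0.1458 0.0698; 0.0698 1.1196]
step 4: x^-=[-0.0162, 1.3086]  P^-=[0.3465 -0.0762; -0.0762 1.2311]  S=[0.6320]  K=[0.5652; -0.3933]  nu=[0.5694]  x^+=[0.3056, 1.0847]  P^+=[0.1446 0.0643; 0.0643 1.1333]

K[1,0] = -0.3933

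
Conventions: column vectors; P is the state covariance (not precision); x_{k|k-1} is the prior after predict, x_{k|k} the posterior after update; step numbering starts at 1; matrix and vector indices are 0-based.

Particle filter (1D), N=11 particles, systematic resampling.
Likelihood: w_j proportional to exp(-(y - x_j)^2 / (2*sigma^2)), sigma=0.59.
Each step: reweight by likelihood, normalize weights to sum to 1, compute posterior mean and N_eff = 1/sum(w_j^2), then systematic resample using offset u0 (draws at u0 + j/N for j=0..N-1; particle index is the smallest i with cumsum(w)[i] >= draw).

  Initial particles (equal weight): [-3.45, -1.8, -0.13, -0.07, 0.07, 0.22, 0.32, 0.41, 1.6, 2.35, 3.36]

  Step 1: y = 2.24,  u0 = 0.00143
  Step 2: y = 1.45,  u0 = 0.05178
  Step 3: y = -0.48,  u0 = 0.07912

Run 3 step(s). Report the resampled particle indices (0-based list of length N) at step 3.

step 1: w=[0.0000, 0.0000, 0.0002, 0.0003, 0.0007, 0.0017, 0.0029, 0.0047, 0.3226, 0.5711, 0.0959]  mean=2.1836  Neff=2.2757  idx=[5, 8, 8, 8, 9, 9, 9, 9, 9, 9, 10]
step 2: w=[0.0232, 0.1977, 0.1977, 0.1977, 0.0638, 0.0638, 0.0638, 0.0638, 0.0638, 0.0638, 0.0011]  mean=1.8568  Neff=7.0341  idx=[1, 1, 2, 2, 2, 3, 3, 5, 6, 7, 9]
step 3: w=[0.1424, 0.1424, 0.1424, 0.1424, 0.1424, 0.1424, 0.1424, 0.0007, 0.0007, 0.0007, 0.0007]  mean=1.6022  Neff=7.0403  idx=[0, 1, 1, 2, 3, 3, 4, 5, 5, 6, 6]

resampled_idx = [0, 1, 1, 2, 3, 3, 4, 5, 5, 6, 6]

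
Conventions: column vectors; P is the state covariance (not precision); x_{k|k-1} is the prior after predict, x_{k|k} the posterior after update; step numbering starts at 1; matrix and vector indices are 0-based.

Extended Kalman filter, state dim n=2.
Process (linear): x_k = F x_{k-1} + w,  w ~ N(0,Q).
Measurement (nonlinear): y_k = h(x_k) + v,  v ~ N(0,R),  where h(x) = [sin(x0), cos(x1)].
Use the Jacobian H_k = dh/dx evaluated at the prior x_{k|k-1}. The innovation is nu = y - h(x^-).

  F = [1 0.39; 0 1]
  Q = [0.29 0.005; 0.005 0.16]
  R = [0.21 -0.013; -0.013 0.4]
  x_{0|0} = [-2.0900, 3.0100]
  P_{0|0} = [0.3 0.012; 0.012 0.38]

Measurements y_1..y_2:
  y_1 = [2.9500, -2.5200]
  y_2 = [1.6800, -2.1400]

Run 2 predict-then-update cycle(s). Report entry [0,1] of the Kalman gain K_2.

step 1: x^-=[-0.9161, 3.0100]  P^-=[0.6572 0.1652; 0.1652 0.5400]  H_jac=[0.6089 0.0000; 0.0000 -0.1312]  S=[0.4537 -0.0262; -0.0262 0.4093]  K=[0.8823 0.0035; 0.2125 -0.1595]  nu=[3.7432, -1.5286]  x^+=[2.3810, 4.0494]  P^+=[0.3042 0.0767; 0.0767 0.5073]
step 2: x^-=[3.9603, 4.0494]  P^-=[0.7312 0.2796; 0.2796 0.6673]  H_jac=[-0.6832 0.0000; 0.0000 0.7881]  S=[0.5513 -0.1635; -0.1635 0.8145]  K=[-0.8782 0.0942; -0.1647 0.6126]  nu=[2.4103, -1.5245]  x^+=[1.7000, 2.7184]  P^+=[0.2717 0.0623; 0.0623 0.3136]

K[0,1] = 0.0942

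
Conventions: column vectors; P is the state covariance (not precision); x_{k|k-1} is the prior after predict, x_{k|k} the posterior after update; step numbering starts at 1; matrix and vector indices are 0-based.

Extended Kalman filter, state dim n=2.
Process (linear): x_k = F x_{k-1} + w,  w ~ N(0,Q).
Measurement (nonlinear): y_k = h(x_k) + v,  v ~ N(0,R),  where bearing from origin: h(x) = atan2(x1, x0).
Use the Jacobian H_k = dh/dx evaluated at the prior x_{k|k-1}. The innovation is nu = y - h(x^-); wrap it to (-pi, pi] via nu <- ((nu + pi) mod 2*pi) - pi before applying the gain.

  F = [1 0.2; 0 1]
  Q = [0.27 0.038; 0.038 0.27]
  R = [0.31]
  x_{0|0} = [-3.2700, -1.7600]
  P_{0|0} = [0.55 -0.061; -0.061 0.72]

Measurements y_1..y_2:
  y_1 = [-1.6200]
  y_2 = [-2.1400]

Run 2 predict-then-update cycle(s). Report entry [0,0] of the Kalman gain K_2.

step 1: x^-=[-3.6220, -1.7600]  P^-=[0.8244 0.1210; 0.1210 0.9900]  H_jac=[0.1085 -0.2234]  S=[0.3632]  K=[0.1719; -0.5726]  nu=[1.0693]  x^+=[-3.4382, -2.3723]  P^+=[0.8137 0.1568; 0.1568 0.8709]
step 2: x^-=[-3.9126, -2.3723]  P^-=[1.1812 0.3689; 0.3689 1.1409]  H_jac=[0.1133 -0.1869]  S=[0.3494]  K=[0.1857; -0.4906]  nu=[0.4565]  x^+=[-3.8278, -2.5963]  P^+=[1.1692 0.4008; 0.4008 1.0568]

K[0,0] = 0.1857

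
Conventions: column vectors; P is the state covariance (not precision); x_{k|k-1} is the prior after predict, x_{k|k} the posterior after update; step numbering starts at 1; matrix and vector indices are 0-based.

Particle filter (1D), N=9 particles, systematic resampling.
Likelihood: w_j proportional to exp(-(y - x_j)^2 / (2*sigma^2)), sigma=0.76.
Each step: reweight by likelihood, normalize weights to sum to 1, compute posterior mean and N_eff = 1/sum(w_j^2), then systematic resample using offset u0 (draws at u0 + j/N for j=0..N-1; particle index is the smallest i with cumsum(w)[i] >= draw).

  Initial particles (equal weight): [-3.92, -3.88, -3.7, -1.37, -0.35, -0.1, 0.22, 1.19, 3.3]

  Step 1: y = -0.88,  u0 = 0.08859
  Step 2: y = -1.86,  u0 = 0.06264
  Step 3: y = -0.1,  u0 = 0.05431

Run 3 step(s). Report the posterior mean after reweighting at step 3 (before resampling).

step 1: w=[0.0001, 0.0002, 0.0004, 0.3168, 0.3058, 0.2303, 0.1368, 0.0096, 0.0000]  mean=-0.5252  Neff=3.7630  idx=[3, 3, 3, 4, 4, 5, 5, 6, 6]
step 2: w=[0.2802, 0.2802, 0.2802, 0.0479, 0.0479, 0.0236, 0.0236, 0.0082, 0.0082]  mean=-1.1863  Neff=4.1427  idx=[0, 0, 1, 1, 1, 2, 2, 2, 5]
step 3: w=[0.0831, 0.0831, 0.0831, 0.0831, 0.0831, 0.0831, 0.0831, 0.0831, 0.3355]  mean=-0.9439  Neff=5.9603  idx=[0, 1, 3, 4, 6, 7, 8, 8, 8]

post_mean = -0.9439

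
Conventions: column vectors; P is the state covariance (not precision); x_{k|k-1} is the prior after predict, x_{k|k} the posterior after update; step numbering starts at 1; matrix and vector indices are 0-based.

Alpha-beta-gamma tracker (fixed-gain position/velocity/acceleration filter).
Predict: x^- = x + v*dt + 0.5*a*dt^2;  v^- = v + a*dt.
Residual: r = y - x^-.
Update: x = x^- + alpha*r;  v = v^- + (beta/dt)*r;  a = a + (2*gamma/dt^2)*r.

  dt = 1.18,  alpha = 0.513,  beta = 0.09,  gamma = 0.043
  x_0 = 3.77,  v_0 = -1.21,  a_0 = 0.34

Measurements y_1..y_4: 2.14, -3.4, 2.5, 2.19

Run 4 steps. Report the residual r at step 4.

resid = 2.2701

step 1: x_pred=2.5789  r=-0.4389  x^+=2.3537  v^+=-0.8423  a^+=0.3129
step 2: x_pred=1.5777  r=-4.9777  x^+=-0.9759  v^+=-0.8527  a^+=0.0054
step 3: x_pred=-1.9783  r=4.4783  x^+=0.3191  v^+=-0.5047  a^+=0.2820
step 4: x_pred=-0.0801  r=2.2701  x^+=1.0844  v^+=0.0012  a^+=0.4223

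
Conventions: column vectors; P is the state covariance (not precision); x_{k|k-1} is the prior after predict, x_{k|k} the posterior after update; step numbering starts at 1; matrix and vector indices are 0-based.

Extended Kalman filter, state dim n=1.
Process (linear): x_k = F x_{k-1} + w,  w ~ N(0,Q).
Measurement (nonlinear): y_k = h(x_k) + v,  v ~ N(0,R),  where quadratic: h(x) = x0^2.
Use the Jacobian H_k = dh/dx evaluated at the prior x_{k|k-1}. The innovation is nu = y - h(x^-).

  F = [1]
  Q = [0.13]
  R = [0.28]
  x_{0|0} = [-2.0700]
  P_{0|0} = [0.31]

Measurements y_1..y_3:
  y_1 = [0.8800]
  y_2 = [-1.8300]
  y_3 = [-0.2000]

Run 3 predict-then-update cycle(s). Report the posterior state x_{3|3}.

step 1: x^-=[-2.0700]  P^-=[0.4400]  H_jac=[-4.1400]  S=[7.8214]  K=[-0.2329]  nu=[-3.4049]  x^+=[-1.2770]  P^+=[0.0158]
step 2: x^-=[-1.2770]  P^-=[0.1458]  H_jac=[-2.5540]  S=[1.2307]  K=[-0.3025]  nu=[-3.4607]  x^+=[-0.2303]  P^+=[0.0332]
step 3: x^-=[-0.2303]  P^-=[0.1632]  H_jac=[-0.4605]  S=[0.3146]  K=[-0.2388]  nu=[-0.2530]  x^+=[-0.1698]  P^+=[0.1452]

x_post = [-0.1698]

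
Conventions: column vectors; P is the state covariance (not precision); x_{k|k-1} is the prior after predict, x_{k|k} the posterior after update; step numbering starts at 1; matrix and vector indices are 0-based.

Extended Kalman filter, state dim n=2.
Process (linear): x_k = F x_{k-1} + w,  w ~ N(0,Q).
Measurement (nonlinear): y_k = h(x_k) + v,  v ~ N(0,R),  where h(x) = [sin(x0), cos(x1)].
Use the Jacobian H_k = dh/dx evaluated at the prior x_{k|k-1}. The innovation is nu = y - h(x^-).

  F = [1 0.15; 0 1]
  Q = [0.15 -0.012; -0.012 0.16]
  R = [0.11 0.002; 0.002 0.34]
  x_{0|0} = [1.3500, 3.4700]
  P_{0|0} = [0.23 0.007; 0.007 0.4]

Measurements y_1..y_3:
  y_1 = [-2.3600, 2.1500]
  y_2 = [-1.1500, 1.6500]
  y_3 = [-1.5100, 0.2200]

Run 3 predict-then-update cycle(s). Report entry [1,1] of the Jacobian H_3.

step 1: x^-=[1.8705, 3.4700]  P^-=[0.3911 0.0550; 0.0550 0.5600]  H_jac=[-0.2952 0.0000; 0.0000 0.3225]  S=[0.1441 -0.0032; -0.0032 0.3983]  K=[-0.8005 0.0380; -0.1025 0.4527]  nu=[-3.3154, 3.0966]  x^+=[4.6423, 5.2117]  P^+=[0.2980 0.0351; 0.0351 0.4766]
step 2: x^-=[5.4240, 5.2117]  P^-=[0.4693 0.0946; 0.0946 0.6366]  H_jac=[0.6531 0.0000; 0.0000 0.8779]  S=[0.3101 0.0562; 0.0562 0.8306]  K=[0.9821 0.0335; 0.0782 0.6675]  nu=[-0.3927, 1.1712]  x^+=[5.0776, 5.9628]  P^+=[0.1655 0.0152; 0.0152 0.2587]
step 3: x^-=[5.9720, 5.9628]  P^-=[0.3259 0.0420; 0.0420 0.4187]  H_jac=[0.9520 0.0000; 0.0000 0.3150]  S=[0.4053 0.0146; 0.0146 0.3815]  K=[0.7652 0.0054; 0.0863 0.3423]  nu=[-1.2038, -0.7291]  x^+=[5.0469, 5.6092]  P^+=[0.0884 0.0107; 0.0107 0.3701]

H_jac[1,1] = 0.3150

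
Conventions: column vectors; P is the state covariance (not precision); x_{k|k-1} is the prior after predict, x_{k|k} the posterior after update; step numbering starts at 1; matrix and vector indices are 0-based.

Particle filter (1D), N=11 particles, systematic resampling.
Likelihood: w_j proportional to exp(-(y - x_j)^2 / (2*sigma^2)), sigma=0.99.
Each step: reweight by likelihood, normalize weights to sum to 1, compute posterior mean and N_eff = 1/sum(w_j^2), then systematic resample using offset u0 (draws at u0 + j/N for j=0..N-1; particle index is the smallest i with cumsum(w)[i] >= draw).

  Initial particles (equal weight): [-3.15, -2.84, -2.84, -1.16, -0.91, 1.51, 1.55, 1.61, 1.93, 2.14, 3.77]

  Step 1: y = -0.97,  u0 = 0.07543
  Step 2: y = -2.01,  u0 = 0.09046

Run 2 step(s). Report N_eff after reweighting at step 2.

N_eff = 9.8593

step 1: w=[0.0348, 0.0661, 0.0661, 0.3863, 0.3928, 0.0171, 0.0154, 0.0132, 0.0054, 0.0028, 0.0000]  mean=-1.2033  Neff=3.1828  idx=[1, 2, 3, 3, 3, 3, 4, 4, 4, 4, 7]
step 2: w=[0.1111, 0.1111, 0.1092, 0.1092, 0.1092, 0.1092, 0.0852, 0.0852, 0.0852, 0.0852, 0.0002]  mean=-1.4476  Neff=9.8593  idx=[0, 1, 2, 3, 4, 4, 5, 6, 7, 8, 9]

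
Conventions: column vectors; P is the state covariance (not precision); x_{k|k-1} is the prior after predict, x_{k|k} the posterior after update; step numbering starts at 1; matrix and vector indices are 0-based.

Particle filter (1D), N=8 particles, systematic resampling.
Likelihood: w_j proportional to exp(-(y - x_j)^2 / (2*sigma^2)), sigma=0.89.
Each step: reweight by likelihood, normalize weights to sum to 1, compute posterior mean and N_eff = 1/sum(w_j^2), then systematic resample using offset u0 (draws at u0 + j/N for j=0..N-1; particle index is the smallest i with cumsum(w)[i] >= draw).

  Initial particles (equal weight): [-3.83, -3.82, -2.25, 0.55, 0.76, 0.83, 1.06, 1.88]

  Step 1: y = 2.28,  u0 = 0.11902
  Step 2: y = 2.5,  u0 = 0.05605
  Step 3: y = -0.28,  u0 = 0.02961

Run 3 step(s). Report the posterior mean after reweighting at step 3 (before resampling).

post_mean = 1.1996

step 1: w=[0.0000, 0.0000, 0.0000, 0.0778, 0.1197, 0.1364, 0.2011, 0.4650]  mean=1.3344  Neff=3.3821  idx=[4, 5, 6, 6, 7, 7, 7, 7]
step 2: w=[0.0370, 0.0430, 0.0676, 0.0676, 0.1962, 0.1962, 0.1962, 0.1962]  mean=1.6826  Neff=6.0112  idx=[1, 3, 4, 5, 5, 6, 7, 7]
step 3: w=[0.4188, 0.2935, 0.0479, 0.0479, 0.0479, 0.0479, 0.0479, 0.0479]  mean=1.1996  Neff=3.6318  idx=[0, 0, 0, 0, 1, 1, 3, 6]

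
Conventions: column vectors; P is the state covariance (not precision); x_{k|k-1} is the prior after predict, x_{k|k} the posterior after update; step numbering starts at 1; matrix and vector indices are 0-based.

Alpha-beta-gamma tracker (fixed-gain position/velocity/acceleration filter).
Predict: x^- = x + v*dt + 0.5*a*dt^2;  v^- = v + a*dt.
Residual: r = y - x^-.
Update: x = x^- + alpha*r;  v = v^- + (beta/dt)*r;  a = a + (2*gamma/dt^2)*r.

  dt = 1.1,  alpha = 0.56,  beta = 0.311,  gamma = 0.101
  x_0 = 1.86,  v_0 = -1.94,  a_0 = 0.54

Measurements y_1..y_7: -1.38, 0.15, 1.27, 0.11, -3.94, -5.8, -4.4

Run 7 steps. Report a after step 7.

a_post = -1.0459

step 1: x_pred=0.0527  r=-1.4327  x^+=-0.7496  v^+=-1.7511  a^+=0.3008
step 2: x_pred=-2.4938  r=2.6438  x^+=-1.0133  v^+=-0.6727  a^+=0.7422
step 3: x_pred=-1.3042  r=2.5742  x^+=0.1374  v^+=0.8715  a^+=1.1719
step 4: x_pred=1.8050  r=-1.6950  x^+=0.8558  v^+=1.6814  a^+=0.8890
step 5: x_pred=3.2432  r=-7.1832  x^+=-0.7794  v^+=0.6284  a^+=-0.3102
step 6: x_pred=-0.2759  r=-5.5241  x^+=-3.3694  v^+=-1.2747  a^+=-1.2324
step 7: x_pred=-5.5172  r=1.1172  x^+=-4.8916  v^+=-2.3145  a^+=-1.0459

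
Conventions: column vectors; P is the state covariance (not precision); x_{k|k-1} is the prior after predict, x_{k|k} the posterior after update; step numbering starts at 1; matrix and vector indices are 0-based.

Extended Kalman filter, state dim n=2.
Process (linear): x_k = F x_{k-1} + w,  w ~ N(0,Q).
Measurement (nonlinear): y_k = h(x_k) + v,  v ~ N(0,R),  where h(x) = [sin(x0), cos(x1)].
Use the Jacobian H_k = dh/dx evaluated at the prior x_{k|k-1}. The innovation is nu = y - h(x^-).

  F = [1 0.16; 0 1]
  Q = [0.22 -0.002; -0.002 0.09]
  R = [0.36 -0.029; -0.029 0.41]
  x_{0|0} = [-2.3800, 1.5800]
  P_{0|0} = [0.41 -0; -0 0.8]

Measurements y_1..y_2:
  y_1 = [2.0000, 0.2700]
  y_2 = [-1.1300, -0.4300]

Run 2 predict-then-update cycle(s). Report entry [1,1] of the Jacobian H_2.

H_jac[1,1] = -0.9223

step 1: x^-=[-2.1272, 1.5800]  P^-=[0.6505 0.1260; 0.1260 0.8900]  H_jac=[-0.5281 0.0000; 0.0000 -1.0000]  S=[0.5414 0.0375; 0.0375 1.2999]  K=[-0.6290 -0.0788; -0.0756 -0.6824]  nu=[2.8492, 0.2792]  x^+=[-3.9414, 1.1741]  P^+=[0.4245 0.0140; 0.0140 0.2776]
step 2: x^-=[-3.7536, 1.1741]  P^-=[0.6561 0.0565; 0.0565 0.3676]  H_jac=[-0.8185 0.0000; 0.0000 -0.9223]  S=[0.7995 0.0136; 0.0136 0.7227]  K=[-0.6706 -0.0594; -0.0498 -0.4682]  nu=[-1.7045, -0.8164]  x^+=[-2.5620, 1.6413]  P^+=[0.2928 0.0053; 0.0053 0.2066]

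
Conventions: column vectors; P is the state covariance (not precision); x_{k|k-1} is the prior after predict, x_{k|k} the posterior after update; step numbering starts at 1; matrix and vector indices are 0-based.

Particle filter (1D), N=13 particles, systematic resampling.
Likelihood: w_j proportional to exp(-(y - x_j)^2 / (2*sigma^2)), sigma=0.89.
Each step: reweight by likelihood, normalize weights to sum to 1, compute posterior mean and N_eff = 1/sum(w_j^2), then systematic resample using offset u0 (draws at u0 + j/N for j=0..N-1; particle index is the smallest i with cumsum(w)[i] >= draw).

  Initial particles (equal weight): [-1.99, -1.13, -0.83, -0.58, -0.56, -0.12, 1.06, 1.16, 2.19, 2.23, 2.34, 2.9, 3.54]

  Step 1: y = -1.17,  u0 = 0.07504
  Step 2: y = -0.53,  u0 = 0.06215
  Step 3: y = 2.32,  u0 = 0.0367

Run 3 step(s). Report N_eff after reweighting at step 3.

step 1: w=[0.1376, 0.2102, 0.1956, 0.1689, 0.1664, 0.1049, 0.0091, 0.0068, 0.0002, 0.0001, 0.0001, 0.0000, 0.0000]  mean=-0.8590  Neff=5.9264  idx=[0, 1, 1, 1, 2, 2, 2, 3, 3, 4, 4, 5, 7]
step 2: w=[0.0247, 0.0756, 0.0756, 0.0756, 0.0896, 0.0896, 0.0896, 0.0947, 0.0947, 0.0948, 0.0948, 0.0853, 0.0156]  mean=-0.7365  Neff=11.7325  idx=[1, 2, 3, 4, 5, 6, 7, 7, 8, 9, 10, 11, 12]
step 3: w=[0.0011, 0.0011, 0.0011, 0.0039, 0.0039, 0.0039, 0.0102, 0.0102, 0.0102, 0.0110, 0.0110, 0.0482, 0.8839]  mean=0.9758  Neff=1.2751  idx=[8, 11, 12, 12, 12, 12, 12, 12, 12, 12, 12, 12, 12]

N_eff = 1.2751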